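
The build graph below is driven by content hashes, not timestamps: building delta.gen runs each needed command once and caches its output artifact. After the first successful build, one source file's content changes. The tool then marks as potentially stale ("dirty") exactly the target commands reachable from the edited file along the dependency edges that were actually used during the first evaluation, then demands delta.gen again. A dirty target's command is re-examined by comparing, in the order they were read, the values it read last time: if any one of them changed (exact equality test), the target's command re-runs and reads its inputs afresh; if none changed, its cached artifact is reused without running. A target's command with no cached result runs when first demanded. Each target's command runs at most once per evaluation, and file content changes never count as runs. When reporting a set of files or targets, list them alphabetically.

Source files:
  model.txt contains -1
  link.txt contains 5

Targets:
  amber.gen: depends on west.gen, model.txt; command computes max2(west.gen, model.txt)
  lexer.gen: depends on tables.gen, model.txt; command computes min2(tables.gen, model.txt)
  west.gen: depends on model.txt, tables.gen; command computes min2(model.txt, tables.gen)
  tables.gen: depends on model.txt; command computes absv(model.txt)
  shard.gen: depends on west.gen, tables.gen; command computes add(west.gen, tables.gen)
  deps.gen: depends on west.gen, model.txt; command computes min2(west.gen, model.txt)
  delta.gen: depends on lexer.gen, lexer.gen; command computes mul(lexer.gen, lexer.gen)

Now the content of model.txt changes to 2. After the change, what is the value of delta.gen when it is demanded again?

delta.gen now evaluates to 4.

Initial pass — values computed on the first demand:
  tables.gen = absv(-1) = 1
  lexer.gen = min2(1, -1) = -1
  delta.gen = mul(-1, -1) = 1

Second demand — change propagation:
  tables.gen: re-runs because model.txt -1->2; new result 2.
  lexer.gen: re-runs because tables.gen 1->2; model.txt -1->2; new result 2.
  delta.gen: re-runs because lexer.gen -1->2; lexer.gen -1->2; new result 4.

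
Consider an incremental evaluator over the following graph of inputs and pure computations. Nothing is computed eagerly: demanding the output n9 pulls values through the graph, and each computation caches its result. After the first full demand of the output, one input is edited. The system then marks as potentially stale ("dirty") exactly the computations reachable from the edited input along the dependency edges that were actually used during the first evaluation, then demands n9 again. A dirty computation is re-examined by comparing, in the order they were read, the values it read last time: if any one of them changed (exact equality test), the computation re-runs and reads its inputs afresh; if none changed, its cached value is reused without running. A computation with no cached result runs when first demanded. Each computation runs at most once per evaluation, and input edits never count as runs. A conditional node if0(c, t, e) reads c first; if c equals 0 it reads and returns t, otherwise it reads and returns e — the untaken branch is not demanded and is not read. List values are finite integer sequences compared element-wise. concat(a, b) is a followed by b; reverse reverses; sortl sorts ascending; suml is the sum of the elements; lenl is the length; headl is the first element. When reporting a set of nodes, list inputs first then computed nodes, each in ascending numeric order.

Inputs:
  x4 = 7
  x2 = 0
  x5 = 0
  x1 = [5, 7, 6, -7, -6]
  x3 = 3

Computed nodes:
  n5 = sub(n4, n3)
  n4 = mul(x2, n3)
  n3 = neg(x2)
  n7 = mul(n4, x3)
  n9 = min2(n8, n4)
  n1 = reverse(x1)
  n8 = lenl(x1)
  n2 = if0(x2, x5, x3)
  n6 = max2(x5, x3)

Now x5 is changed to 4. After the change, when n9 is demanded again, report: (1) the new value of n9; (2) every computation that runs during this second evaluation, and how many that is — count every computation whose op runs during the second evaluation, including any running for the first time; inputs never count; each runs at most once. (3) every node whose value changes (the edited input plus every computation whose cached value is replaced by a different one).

Initial pass — values computed on the first demand:
  n3 = neg(0) = 0
  n4 = mul(0, 0) = 0
  n8 = lenl([5, 7, 6, -7, -6]) = 5
  n9 = min2(5, 0) = 0

Second demand — change propagation:
  no demanded computation ever read x5, so the edit dirties nothing and nothing runs.

The important point: nothing the output needs ever reads x5, so the edit is invisible to it.

n9 now evaluates to 0.
Run set: none (0 run).
Changed values: x5.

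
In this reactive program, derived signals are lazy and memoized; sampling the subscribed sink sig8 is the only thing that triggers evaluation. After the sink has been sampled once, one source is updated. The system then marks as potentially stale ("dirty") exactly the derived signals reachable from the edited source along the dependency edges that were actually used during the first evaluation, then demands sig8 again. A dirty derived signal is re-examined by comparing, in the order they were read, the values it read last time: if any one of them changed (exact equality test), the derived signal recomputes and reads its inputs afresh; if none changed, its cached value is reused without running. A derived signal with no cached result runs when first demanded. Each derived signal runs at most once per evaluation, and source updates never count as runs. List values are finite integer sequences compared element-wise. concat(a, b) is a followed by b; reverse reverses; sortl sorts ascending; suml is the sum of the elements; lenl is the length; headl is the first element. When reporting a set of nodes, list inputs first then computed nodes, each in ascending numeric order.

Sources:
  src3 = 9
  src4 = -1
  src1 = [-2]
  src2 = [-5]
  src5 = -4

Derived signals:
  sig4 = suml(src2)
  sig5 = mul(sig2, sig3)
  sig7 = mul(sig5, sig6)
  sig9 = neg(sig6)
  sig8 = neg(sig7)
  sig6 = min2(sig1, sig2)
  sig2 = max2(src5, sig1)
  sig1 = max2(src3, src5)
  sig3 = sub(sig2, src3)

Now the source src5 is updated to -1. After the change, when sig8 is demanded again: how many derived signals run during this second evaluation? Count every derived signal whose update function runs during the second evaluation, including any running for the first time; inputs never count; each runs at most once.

First demand of the output computes:
  sig1 = max2(9, -4) = 9
  sig2 = max2(-4, 9) = 9
  sig3 = sub(9, 9) = 0
  sig5 = mul(9, 0) = 0
  sig6 = min2(9, 9) = 9
  sig7 = mul(0, 9) = 0
  sig8 = neg(0) = 0

After the edit, cleaning proceeds:
  sig1: a read changed (src5 -4->-1) — executes, giving 9 — identical to its old value.
  sig2: a read changed (src5 -4->-1) — executes, giving 9 — identical to its old value.
  sig3: dirty, but its reads are unchanged (sig2 unchanged, src3 unchanged); cached 0 stands.
  sig5: dirty, but its reads are unchanged (sig2 unchanged, sig3 unchanged); cached 0 stands.
  sig6: dirty, but its reads are unchanged (sig1 unchanged, sig2 unchanged); cached 9 stands.
  sig7: dirty, but its reads are unchanged (sig5 unchanged, sig6 unchanged); cached 0 stands.
  sig8: dirty, but its reads are unchanged (sig7 unchanged); cached 0 stands.

Note where the cutoff bites: sig3 is checked, finds nothing changed, and keeps its cache.

2 derived signals run: sig1, sig2.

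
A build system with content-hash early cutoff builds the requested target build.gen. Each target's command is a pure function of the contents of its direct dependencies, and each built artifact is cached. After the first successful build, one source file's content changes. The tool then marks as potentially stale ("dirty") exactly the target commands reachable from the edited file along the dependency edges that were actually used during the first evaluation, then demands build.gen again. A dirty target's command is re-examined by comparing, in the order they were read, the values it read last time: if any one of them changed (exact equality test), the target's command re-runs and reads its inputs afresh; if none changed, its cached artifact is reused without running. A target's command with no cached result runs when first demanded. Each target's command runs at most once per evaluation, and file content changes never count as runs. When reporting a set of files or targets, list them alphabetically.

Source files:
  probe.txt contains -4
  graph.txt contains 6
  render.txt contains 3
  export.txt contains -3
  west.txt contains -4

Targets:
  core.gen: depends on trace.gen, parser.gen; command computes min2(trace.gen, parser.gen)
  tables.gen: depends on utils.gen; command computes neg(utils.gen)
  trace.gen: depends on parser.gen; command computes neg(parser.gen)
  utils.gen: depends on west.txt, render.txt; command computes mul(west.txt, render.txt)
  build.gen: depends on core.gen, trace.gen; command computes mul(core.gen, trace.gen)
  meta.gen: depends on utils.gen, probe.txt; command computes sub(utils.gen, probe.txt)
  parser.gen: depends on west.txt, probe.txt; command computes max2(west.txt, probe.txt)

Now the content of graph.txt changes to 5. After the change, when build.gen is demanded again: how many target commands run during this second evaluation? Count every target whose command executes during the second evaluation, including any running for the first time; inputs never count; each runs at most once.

Target commands that run: none — 0 in total.
Key observation: graph.txt is never demanded by the output, so the edit triggers no recomputation at all.

First evaluation (everything demanded from the output):
  parser.gen = max2(-4, -4) = -4
  trace.gen = neg(-4) = 4
  core.gen = min2(4, -4) = -4
  build.gen = mul(-4, 4) = -16

Propagation after the edit:
  graph.txt feeds no computation that the output demands — nothing is marked dirty and nothing runs.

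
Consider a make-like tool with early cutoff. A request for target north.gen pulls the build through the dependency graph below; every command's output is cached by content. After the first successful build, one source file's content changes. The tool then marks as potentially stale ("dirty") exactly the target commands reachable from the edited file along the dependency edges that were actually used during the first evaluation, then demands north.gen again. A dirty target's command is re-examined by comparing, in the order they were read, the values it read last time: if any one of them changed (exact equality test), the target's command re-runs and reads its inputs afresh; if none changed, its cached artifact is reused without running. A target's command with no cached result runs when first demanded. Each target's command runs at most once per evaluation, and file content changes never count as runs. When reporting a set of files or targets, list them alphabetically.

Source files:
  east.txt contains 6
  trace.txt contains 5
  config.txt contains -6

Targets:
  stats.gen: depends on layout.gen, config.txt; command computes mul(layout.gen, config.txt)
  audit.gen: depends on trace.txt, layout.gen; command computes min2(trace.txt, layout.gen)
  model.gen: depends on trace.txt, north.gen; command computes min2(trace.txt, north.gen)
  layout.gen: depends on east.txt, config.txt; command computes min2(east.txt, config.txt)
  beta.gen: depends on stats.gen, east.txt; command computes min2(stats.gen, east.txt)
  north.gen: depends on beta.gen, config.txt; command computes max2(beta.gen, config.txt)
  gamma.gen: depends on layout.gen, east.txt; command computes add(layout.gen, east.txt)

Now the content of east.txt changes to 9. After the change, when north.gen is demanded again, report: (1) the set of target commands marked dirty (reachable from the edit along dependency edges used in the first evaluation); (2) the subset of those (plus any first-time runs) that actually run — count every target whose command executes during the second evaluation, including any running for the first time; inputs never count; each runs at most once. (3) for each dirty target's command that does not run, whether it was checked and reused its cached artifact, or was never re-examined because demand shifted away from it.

First demand of the output computes:
  layout.gen = min2(6, -6) = -6
  stats.gen = mul(-6, -6) = 36
  beta.gen = min2(36, 6) = 6
  north.gen = max2(6, -6) = 6

After the edit, cleaning proceeds:
  layout.gen: a read changed (east.txt 6->9) — executes, giving -6 — identical to its old value.
  stats.gen: dirty, but its reads are unchanged (layout.gen unchanged, config.txt unchanged); cached 36 stands.
  beta.gen: a read changed (east.txt 6->9) — executes, giving 9.
  north.gen: a read changed (beta.gen 6->9) — executes, giving 9.

Note where the cutoff bites: stats.gen is checked, finds nothing changed, and keeps its cache.

The edit dirties: beta.gen, layout.gen, north.gen, stats.gen.
3 target commands run: beta.gen, layout.gen, north.gen.
Cache hits after checking: stats.gen.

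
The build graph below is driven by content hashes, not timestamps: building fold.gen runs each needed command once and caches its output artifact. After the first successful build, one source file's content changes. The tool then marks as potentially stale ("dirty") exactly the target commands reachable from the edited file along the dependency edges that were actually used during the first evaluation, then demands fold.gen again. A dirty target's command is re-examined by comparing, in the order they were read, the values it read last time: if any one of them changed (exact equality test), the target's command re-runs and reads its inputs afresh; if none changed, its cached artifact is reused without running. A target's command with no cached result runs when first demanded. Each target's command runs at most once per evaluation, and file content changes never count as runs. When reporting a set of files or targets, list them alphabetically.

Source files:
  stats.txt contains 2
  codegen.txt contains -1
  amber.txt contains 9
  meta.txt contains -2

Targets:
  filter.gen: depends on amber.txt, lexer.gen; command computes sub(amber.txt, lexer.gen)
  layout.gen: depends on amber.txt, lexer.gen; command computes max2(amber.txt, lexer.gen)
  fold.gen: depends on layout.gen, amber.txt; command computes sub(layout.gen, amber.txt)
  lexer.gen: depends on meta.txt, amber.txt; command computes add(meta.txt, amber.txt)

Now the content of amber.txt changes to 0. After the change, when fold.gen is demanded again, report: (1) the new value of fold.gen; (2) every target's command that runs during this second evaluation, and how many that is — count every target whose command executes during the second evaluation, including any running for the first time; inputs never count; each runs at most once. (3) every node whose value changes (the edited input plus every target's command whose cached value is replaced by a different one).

fold.gen now evaluates to 0.
Run set: fold.gen, layout.gen, lexer.gen (3 run).
Changed values: amber.txt, layout.gen, lexer.gen.

Initial pass — values computed on the first demand:
  lexer.gen = add(-2, 9) = 7
  layout.gen = max2(9, 7) = 9
  fold.gen = sub(9, 9) = 0

Second demand — change propagation:
  lexer.gen: re-runs because amber.txt 9->0; new result -2.
  layout.gen: re-runs because amber.txt 9->0; lexer.gen 7->-2; new result 0.
  fold.gen: re-runs because layout.gen 9->0; amber.txt 9->0; new result 0 (unchanged).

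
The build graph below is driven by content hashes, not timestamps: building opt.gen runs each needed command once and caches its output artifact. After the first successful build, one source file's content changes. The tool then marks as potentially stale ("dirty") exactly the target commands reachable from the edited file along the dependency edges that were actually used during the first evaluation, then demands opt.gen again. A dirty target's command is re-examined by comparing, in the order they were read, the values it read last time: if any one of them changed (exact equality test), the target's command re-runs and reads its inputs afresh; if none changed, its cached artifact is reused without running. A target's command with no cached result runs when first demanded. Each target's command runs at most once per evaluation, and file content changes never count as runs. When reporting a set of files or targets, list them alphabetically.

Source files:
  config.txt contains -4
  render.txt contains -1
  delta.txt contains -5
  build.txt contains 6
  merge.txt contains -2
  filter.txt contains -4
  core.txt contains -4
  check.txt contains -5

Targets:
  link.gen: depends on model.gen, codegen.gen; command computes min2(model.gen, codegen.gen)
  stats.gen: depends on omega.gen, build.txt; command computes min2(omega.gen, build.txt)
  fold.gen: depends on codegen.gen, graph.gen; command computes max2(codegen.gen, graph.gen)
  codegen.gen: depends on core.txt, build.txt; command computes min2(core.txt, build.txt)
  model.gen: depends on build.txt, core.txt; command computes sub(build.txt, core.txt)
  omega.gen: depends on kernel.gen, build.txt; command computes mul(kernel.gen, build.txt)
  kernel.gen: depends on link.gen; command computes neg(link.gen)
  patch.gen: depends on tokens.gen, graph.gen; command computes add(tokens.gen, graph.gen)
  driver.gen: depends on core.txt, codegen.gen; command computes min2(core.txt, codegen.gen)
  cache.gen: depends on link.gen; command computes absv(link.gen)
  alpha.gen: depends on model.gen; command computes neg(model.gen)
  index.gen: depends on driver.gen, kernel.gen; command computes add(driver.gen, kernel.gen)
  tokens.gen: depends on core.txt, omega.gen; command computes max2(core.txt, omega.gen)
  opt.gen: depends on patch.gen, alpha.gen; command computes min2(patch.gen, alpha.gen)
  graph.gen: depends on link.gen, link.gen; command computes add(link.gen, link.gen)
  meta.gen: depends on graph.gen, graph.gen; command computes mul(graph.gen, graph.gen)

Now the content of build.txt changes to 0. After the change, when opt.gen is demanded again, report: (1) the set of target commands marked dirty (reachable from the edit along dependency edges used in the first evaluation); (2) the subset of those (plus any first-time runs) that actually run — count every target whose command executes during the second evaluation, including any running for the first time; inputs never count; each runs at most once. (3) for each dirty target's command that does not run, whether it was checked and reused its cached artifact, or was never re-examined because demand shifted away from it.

Dirty set: alpha.gen, codegen.gen, graph.gen, kernel.gen, link.gen, model.gen, omega.gen, opt.gen, patch.gen, tokens.gen.
Run set: alpha.gen, codegen.gen, link.gen, model.gen, omega.gen, opt.gen, patch.gen, tokens.gen (8 run).
Re-examined without running (cache reused): graph.gen, kernel.gen.
The important point: at kernel.gen every value read last time is unchanged, so the dirty flag clears without a run.

Initial pass — values computed on the first demand:
  codegen.gen = min2(-4, 6) = -4
  model.gen = sub(6, -4) = 10
  alpha.gen = neg(10) = -10
  link.gen = min2(10, -4) = -4
  graph.gen = add(-4, -4) = -8
  kernel.gen = neg(-4) = 4
  omega.gen = mul(4, 6) = 24
  tokens.gen = max2(-4, 24) = 24
  patch.gen = add(24, -8) = 16
  opt.gen = min2(16, -10) = -10

Second demand — change propagation:
  codegen.gen: re-runs because build.txt 6->0; new result -4 (unchanged).
  model.gen: re-runs because build.txt 6->0; new result 4.
  alpha.gen: re-runs because model.gen 10->4; new result -4.
  link.gen: re-runs because model.gen 10->4; new result -4 (unchanged).
  graph.gen: re-examined; everything it read last time is the same (link.gen unchanged, link.gen unchanged) — cache -8 kept, no run.
  kernel.gen: re-examined; everything it read last time is the same (link.gen unchanged) — cache 4 kept, no run.
  omega.gen: re-runs because build.txt 6->0; new result 0.
  tokens.gen: re-runs because omega.gen 24->0; new result 0.
  patch.gen: re-runs because tokens.gen 24->0; new result -8.
  opt.gen: re-runs because patch.gen 16->-8; alpha.gen -10->-4; new result -8.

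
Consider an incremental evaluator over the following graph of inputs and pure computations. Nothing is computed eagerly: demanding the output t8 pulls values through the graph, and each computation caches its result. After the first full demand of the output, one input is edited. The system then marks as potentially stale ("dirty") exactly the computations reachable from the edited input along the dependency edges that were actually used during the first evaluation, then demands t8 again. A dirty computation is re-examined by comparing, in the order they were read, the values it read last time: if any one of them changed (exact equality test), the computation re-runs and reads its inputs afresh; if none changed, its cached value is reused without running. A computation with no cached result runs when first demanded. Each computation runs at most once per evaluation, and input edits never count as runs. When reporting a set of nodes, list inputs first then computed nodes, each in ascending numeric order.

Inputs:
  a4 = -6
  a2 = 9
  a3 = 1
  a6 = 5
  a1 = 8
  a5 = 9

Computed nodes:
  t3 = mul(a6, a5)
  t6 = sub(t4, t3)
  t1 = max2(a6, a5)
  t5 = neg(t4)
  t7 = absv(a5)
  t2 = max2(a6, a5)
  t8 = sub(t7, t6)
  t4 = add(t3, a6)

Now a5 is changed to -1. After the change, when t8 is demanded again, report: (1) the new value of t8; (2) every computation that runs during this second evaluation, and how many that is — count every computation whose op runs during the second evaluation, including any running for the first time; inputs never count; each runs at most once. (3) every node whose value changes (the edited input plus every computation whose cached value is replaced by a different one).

Initial pass — values computed on the first demand:
  t3 = mul(5, 9) = 45
  t4 = add(45, 5) = 50
  t6 = sub(50, 45) = 5
  t7 = absv(9) = 9
  t8 = sub(9, 5) = 4

Second demand — change propagation:
  t3: re-runs because a5 9->-1; new result -5.
  t4: re-runs because t3 45->-5; new result 0.
  t6: re-runs because t4 50->0; t3 45->-5; new result 5 (unchanged).
  t7: re-runs because a5 9->-1; new result 1.
  t8: re-runs because t7 9->1; new result -4.

t8 now evaluates to -4.
Run set: t3, t4, t6, t7, t8 (5 run).
Changed values: a5, t3, t4, t7, t8.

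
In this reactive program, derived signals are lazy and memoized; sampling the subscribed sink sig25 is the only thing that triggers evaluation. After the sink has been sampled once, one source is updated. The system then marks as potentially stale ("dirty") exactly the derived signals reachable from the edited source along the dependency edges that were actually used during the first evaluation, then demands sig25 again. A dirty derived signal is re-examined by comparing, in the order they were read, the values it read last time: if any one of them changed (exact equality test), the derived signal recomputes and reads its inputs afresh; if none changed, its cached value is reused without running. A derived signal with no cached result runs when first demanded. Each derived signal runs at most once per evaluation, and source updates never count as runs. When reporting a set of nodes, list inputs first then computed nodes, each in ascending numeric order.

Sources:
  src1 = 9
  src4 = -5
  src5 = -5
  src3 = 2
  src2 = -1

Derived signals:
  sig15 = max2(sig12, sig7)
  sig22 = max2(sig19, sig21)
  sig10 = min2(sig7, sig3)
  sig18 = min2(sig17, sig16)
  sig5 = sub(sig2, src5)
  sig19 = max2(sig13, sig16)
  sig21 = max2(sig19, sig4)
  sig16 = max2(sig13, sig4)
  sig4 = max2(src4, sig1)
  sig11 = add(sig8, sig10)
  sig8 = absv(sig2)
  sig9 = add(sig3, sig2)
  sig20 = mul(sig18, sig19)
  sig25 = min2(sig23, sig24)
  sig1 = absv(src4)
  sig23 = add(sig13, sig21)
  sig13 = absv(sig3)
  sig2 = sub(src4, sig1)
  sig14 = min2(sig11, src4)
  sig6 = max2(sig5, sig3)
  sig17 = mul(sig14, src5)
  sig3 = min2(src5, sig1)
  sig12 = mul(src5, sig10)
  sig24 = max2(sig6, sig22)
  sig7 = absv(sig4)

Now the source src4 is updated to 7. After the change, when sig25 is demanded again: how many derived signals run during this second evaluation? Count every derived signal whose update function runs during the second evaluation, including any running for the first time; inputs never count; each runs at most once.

First demand of the output computes:
  sig1 = absv(-5) = 5
  sig2 = sub(-5, 5) = -10
  sig3 = min2(-5, 5) = -5
  sig4 = max2(-5, 5) = 5
  sig5 = sub(-10, -5) = -5
  sig6 = max2(-5, -5) = -5
  sig13 = absv(-5) = 5
  sig16 = max2(5, 5) = 5
  sig19 = max2(5, 5) = 5
  sig21 = max2(5, 5) = 5
  sig22 = max2(5, 5) = 5
  sig23 = add(5, 5) = 10
  sig24 = max2(-5, 5) = 5
  sig25 = min2(10, 5) = 5

After the edit, cleaning proceeds:
  sig1: a read changed (src4 -5->7) — executes, giving 7.
  sig2: a read changed (src4 -5->7; sig1 5->7) — executes, giving 0.
  sig3: a read changed (sig1 5->7) — executes, giving -5 — identical to its old value.
  sig4: a read changed (src4 -5->7; sig1 5->7) — executes, giving 7.
  sig5: a read changed (sig2 -10->0) — executes, giving 5.
  sig6: a read changed (sig5 -5->5) — executes, giving 5.
  sig13: dirty, but its reads are unchanged (sig3 unchanged); cached 5 stands.
  sig16: a read changed (sig4 5->7) — executes, giving 7.
  sig19: a read changed (sig16 5->7) — executes, giving 7.
  sig21: a read changed (sig19 5->7; sig4 5->7) — executes, giving 7.
  sig22: a read changed (sig19 5->7; sig21 5->7) — executes, giving 7.
  sig23: a read changed (sig21 5->7) — executes, giving 12.
  sig24: a read changed (sig6 -5->5; sig22 5->7) — executes, giving 7.
  sig25: a read changed (sig23 10->12; sig24 5->7) — executes, giving 7.

Note where the cutoff bites: sig13 is checked, finds nothing changed, and keeps its cache.

13 derived signals run: sig1, sig2, sig3, sig4, sig5, sig6, sig16, sig19, sig21, sig22, sig23, sig24, sig25.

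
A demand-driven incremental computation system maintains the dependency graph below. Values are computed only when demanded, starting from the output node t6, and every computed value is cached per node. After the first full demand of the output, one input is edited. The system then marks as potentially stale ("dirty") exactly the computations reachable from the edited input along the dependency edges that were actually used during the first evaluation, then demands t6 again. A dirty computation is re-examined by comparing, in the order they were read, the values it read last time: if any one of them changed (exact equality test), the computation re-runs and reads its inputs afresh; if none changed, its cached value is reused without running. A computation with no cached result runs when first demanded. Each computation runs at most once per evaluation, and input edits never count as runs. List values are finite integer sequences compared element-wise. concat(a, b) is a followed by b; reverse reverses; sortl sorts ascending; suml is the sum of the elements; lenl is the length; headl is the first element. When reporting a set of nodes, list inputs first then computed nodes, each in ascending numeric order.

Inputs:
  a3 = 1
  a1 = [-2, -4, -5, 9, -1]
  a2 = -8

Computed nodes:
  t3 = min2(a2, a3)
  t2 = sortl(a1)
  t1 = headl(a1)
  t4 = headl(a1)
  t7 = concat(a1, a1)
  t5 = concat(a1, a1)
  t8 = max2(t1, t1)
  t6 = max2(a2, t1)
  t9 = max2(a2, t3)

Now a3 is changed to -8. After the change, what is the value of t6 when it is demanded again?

First evaluation (everything demanded from the output):
  t1 = headl([-2, -4, -5, 9, -1]) = -2
  t6 = max2(-8, -2) = -2

Propagation after the edit:
  a3 feeds no computation that the output demands — nothing is marked dirty and nothing runs.

Key observation: a3 is never demanded by the output, so the edit triggers no recomputation at all.

New value of t6: -2.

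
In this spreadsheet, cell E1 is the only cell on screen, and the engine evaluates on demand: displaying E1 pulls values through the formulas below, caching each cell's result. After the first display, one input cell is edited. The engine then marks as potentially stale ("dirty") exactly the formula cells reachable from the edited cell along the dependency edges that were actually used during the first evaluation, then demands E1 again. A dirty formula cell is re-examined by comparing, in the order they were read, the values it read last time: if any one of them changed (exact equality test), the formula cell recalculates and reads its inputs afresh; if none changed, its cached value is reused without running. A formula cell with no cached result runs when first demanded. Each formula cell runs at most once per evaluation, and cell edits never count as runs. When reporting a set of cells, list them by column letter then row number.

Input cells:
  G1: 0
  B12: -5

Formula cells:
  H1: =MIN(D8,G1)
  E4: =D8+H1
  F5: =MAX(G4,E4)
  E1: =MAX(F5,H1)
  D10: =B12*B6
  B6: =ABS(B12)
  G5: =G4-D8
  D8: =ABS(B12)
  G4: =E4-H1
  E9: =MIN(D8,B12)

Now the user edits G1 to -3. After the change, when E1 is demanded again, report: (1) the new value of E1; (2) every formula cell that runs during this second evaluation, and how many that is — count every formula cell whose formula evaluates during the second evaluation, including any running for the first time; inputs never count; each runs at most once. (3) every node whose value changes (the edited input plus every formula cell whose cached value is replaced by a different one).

E1 now evaluates to 5.
Run set: E1, E4, F5, G4, H1 (5 run).
Changed values: E4, G1, H1.

Initial pass — values computed on the first demand:
  D8 = ABS(-5) = 5
  H1 = MIN(5, 0) = 0
  E4 = 5 + 0 = 5
  G4 = 5 - 0 = 5
  F5 = MAX(5, 5) = 5
  E1 = MAX(5, 0) = 5

Second demand — change propagation:
  H1: re-runs because G1 0->-3; new result -3.
  E4: re-runs because H1 0->-3; new result 2.
  G4: re-runs because E4 5->2; H1 0->-3; new result 5 (unchanged).
  F5: re-runs because E4 5->2; new result 5 (unchanged).
  E1: re-runs because H1 0->-3; new result 5 (unchanged).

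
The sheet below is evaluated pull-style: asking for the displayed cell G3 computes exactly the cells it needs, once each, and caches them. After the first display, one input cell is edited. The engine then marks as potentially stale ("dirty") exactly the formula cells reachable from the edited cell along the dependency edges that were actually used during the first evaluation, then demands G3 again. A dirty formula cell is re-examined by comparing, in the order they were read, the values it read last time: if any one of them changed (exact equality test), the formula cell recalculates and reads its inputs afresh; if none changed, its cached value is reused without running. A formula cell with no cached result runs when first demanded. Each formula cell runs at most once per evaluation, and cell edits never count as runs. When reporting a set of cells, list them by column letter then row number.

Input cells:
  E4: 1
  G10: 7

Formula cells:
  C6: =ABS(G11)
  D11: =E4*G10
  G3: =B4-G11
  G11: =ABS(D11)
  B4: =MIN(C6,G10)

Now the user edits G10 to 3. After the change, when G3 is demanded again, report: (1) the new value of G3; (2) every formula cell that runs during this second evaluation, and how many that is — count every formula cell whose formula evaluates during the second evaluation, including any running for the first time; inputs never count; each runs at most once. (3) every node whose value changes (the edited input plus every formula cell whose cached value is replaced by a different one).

Demanding G3 again yields 0.
5 formula cells run: B4, C6, D11, G3, G11.
The nodes whose values change: B4, C6, D11, G10, G11.

First demand of the output computes:
  D11 = 1 * 7 = 7
  G11 = ABS(7) = 7
  C6 = ABS(7) = 7
  B4 = MIN(7, 7) = 7
  G3 = 7 - 7 = 0

After the edit, cleaning proceeds:
  D11: a read changed (G10 7->3) — executes, giving 3.
  G11: a read changed (D11 7->3) — executes, giving 3.
  C6: a read changed (G11 7->3) — executes, giving 3.
  B4: a read changed (C6 7->3; G10 7->3) — executes, giving 3.
  G3: a read changed (B4 7->3; G11 7->3) — executes, giving 0 — identical to its old value.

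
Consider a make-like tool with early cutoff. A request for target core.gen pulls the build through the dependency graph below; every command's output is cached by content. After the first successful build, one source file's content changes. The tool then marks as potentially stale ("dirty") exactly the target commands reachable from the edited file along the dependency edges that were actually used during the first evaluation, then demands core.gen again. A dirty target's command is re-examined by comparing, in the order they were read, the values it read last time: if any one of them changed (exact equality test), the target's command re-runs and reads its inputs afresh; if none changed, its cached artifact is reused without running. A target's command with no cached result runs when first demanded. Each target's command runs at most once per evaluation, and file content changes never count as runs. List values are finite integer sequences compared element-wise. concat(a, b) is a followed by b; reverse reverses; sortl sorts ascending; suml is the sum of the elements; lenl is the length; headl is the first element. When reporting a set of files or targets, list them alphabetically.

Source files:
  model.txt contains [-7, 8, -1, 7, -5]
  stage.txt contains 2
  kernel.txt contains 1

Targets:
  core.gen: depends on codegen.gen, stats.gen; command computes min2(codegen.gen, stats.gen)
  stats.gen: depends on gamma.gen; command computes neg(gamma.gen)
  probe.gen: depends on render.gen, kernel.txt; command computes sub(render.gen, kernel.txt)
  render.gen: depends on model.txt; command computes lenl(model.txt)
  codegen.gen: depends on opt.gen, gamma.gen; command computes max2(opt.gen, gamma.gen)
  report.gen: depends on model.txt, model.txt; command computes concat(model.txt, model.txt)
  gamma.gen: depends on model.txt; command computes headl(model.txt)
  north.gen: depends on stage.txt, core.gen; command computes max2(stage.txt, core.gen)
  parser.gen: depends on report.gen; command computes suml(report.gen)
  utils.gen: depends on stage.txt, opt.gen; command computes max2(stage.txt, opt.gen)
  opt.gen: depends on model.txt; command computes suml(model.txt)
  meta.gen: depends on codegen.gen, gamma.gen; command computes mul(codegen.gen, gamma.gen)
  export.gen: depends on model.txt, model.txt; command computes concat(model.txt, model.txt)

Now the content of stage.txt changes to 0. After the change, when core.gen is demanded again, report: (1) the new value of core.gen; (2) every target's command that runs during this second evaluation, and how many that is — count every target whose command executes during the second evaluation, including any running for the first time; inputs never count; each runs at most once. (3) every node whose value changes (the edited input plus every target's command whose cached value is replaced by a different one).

Demanding core.gen again yields 2.
0 target commands run: none.
The nodes whose values change: stage.txt.
Note the shortcut — stage.txt feeds only undemanded nodes, so no recomputation happens.

First demand of the output computes:
  gamma.gen = headl([-7, 8, -1, 7, -5]) = -7
  opt.gen = suml([-7, 8, -1, 7, -5]) = 2
  codegen.gen = max2(2, -7) = 2
  stats.gen = neg(-7) = 7
  core.gen = min2(2, 7) = 2

After the edit, cleaning proceeds:
  stage.txt only reaches undemanded nodes; the second demand re-runs nothing.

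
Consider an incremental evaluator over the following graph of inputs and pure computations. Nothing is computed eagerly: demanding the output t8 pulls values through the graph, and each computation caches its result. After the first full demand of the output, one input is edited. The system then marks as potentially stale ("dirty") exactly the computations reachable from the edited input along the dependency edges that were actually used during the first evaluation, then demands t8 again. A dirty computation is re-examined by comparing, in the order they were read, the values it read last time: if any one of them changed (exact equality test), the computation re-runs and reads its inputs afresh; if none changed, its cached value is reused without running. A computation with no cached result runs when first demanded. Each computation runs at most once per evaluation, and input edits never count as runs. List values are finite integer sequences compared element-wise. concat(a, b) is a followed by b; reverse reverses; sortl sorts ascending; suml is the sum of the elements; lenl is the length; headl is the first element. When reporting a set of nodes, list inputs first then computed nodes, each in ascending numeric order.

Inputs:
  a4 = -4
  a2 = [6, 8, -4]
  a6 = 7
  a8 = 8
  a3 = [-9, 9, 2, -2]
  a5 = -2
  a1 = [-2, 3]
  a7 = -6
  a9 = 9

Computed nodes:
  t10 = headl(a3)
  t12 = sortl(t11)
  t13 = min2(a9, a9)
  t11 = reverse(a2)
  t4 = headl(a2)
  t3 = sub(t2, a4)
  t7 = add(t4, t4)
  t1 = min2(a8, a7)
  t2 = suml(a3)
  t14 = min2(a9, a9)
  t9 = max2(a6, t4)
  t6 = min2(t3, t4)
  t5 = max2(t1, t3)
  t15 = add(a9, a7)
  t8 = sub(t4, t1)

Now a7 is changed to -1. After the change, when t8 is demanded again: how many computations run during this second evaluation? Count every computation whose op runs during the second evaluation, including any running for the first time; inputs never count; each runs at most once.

Run set: t1, t8 (2 run).

Initial pass — values computed on the first demand:
  t1 = min2(8, -6) = -6
  t4 = headl([6, 8, -4]) = 6
  t8 = sub(6, -6) = 12

Second demand — change propagation:
  t1: re-runs because a7 -6->-1; new result -1.
  t8: re-runs because t1 -6->-1; new result 7.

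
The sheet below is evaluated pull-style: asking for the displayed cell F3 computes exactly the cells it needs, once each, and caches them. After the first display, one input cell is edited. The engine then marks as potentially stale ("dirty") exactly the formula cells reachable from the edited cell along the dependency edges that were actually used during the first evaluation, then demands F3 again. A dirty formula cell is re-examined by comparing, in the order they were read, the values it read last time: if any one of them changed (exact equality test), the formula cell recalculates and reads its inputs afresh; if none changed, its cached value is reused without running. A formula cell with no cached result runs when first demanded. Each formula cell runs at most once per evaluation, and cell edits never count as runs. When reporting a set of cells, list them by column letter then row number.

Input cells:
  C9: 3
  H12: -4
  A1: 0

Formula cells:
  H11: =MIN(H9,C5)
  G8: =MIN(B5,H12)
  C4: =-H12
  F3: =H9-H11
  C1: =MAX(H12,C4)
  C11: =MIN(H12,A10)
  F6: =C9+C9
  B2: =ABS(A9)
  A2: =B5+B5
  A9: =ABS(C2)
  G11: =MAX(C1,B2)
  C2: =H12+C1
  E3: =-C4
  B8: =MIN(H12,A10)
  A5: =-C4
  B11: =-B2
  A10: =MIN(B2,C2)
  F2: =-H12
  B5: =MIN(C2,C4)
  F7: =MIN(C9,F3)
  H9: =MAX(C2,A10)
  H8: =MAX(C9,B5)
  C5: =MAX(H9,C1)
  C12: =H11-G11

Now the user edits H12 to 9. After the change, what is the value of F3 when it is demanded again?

First demand of the output computes:
  C4 = -(-4) = 4
  C1 = MAX(-4, 4) = 4
  C2 = -4 + 4 = 0
  A9 = ABS(0) = 0
  B2 = ABS(0) = 0
  A10 = MIN(0, 0) = 0
  H9 = MAX(0, 0) = 0
  C5 = MAX(0, 4) = 4
  H11 = MIN(0, 4) = 0
  F3 = 0 - 0 = 0

After the edit, cleaning proceeds:
  C4: a read changed (H12 -4->9) — executes, giving -9.
  C1: a read changed (H12 -4->9; C4 4->-9) — executes, giving 9.
  C2: a read changed (H12 -4->9; C1 4->9) — executes, giving 18.
  A9: a read changed (C2 0->18) — executes, giving 18.
  B2: a read changed (A9 0->18) — executes, giving 18.
  A10: a read changed (B2 0->18; C2 0->18) — executes, giving 18.
  H9: a read changed (C2 0->18; A10 0->18) — executes, giving 18.
  C5: a read changed (H9 0->18; C1 4->9) — executes, giving 18.
  H11: a read changed (H9 0->18; C5 4->18) — executes, giving 18.
  F3: a read changed (H9 0->18; H11 0->18) — executes, giving 0 — identical to its old value.

Demanding F3 again yields 0.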